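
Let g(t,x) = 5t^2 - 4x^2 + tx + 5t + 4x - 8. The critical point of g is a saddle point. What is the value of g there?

-688/81

∂g/∂t = 10t + x + 5 = 0 and ∂g/∂x = t - 8x + 4 = 0, so (t, x) = (-44/81, 35/81).
The Hessian has g_{tt} = 10, g_{xx} = -8, g_{tx} = 1, giving D = -81 < 0, so the point is a saddle point.
g(-44/81, 35/81) = -688/81.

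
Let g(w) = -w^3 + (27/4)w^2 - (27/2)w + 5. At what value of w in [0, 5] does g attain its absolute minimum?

5

g'(w) = -3w^2 + (27/2)w - 27/2, which vanishes at w = 3/2 and w = 3.
Evaluating at the critical points and endpoints: g(0) = 5, g(3/2) = -55/16, g(3) = -7/4, g(5) = -75/4.
The minimum over the interval is -75/4, attained at w = 5.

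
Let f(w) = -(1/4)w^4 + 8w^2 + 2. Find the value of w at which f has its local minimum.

0

Critical points: f'(w) = -w^3 + 16w vanishes at w = -4, 0, 4.
f''(w) = -3w^2 + 16. f''(-4) = -32 < 0 ⇒ local maximum; f''(0) = 16 > 0 ⇒ local minimum; f''(4) = -32 < 0 ⇒ local maximum.
Thus f has its local minimum at w = 0, with value 2.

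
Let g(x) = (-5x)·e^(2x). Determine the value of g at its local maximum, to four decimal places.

0.9197

By the product rule, g'(x) = (-10x - 5)·e^(2x). Since e^(2x) > 0, the only critical point is x = -1/2.
g''(-1/2) has the same sign as -10 < 0, so this is a local maximum.
g(-1/2) = (5/2)·e^(-1) ≈ 0.9197.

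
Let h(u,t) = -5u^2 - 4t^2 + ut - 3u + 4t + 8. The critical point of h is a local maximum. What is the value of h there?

736/79

∂h/∂u = -10u + t - 3 = 0 and ∂h/∂t = u - 8t + 4 = 0, so (u, t) = (-20/79, 37/79).
The Hessian has h_{uu} = -10, h_{tt} = -8, h_{ut} = 1, giving D = 79 > 0 with h_{uu} < 0, so the point is a local maximum.
h(-20/79, 37/79) = 736/79.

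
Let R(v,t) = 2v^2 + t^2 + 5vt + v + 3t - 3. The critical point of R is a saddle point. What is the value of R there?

-47/17

∂R/∂v = 4v + 5t + 1 = 0 and ∂R/∂t = 5v + 2t + 3 = 0, so (v, t) = (-13/17, 7/17).
The Hessian has R_{vv} = 4, R_{tt} = 2, R_{vt} = 5, giving D = -17 < 0, so the point is a saddle point.
R(-13/17, 7/17) = -47/17.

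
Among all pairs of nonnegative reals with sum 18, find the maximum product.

81

With x + y = 18, the product is P(x) = x(18 − x).
P'(x) = 18 − 2x = 0 gives x = 9; P'' = −2 < 0, so this is the maximum.
P = 9·9 = 81.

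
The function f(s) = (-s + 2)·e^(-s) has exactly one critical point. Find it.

3

By the product rule, f'(s) = (s - 3)·e^(-s). Since e^(-s) > 0, the only critical point is s = 3.
f''(3) has the same sign as 1 > 0, so this is a local minimum.
f(3) = (-1)·e^(-3) ≈ -0.0498.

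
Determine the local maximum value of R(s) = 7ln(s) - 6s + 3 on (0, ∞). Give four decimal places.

-2.9209

R'(s) = 7/s − 6 = 0 gives s = 7/6.
R''(s) = -7/s², which is negative for s > 0, so this is a local maximum.
R(7/6) = 7·ln(7/6) - 7 + 3 ≈ -2.9209.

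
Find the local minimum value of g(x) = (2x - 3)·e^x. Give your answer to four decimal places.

-3.2974

g'(x) = 2·e^x + (2x - 3)·1·e^x = (2x - 1)·e^x. Since e^x > 0, the only critical point is x = 1/2.
g''(1/2) has the same sign as 2 > 0, so this is a local minimum.
g(1/2) = (-2)·e^(1/2) ≈ -3.2974.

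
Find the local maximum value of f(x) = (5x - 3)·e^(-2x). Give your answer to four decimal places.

Differentiating with the product rule gives f'(x) = (-10x + 11)·e^(-2x). Since e^(-2x) > 0, the only critical point is x = 11/10.
f''(11/10) has the same sign as -10 < 0, so this is a local maximum.
f(11/10) = (5/2)·e^(-11/5) ≈ 0.2770.

0.2770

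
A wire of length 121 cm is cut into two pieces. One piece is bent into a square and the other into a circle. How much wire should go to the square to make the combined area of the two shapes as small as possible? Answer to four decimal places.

67.7720

Let x be the length used for the square. Square side x/4; circle radius (121−x)/(2π).
A(x) = (x/4)² + π·((121−x)/(2π))² = x²/16 + (121−x)²/(4π) for 0 ≤ x ≤ 121. A'(x) = x/8 − (121−x)/(2π) = 0 gives x = 4·121/(π+4) ≈ 67.7720.
A'' = 1/8 + 1/(2π) > 0, so this gives the minimum combined area; x ≈ 67.7720 cm to the square.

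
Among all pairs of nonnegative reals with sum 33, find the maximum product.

1089/4

With x + y = 33, the product is P(x) = x(33 − x).
P'(x) = 33 − 2x = 0 gives x = 33/2; P'' = −2 < 0, so this is the maximum.
P = 33/2·33/2 = 1089/4.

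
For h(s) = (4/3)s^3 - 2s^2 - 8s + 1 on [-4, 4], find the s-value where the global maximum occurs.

4

Differentiating, h'(s) = 4s^2 - 4s - 8; which vanishes at s = -1 and s = 2.
Evaluating at the critical points and endpoints: h(-4) = -253/3, h(-1) = 17/3, h(2) = -37/3, h(4) = 67/3.
So the maximum is h(4) = 67/3.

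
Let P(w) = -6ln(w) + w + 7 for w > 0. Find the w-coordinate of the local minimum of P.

P'(w) = -6/w + 1 = 0 gives w = 6.
P''(w) = 6/w², which is positive for w > 0, so this is a local minimum.
P(6) = -6·ln(6) + 6 + 7 ≈ 2.2494.

6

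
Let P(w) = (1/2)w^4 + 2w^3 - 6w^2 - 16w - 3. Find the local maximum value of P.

P'(w) = 2w^3 + 6w^2 - 12w - 16 = 0 at w = -4, -1, 2.
Since P''(w) = 6w^2 + 12w - 12, we get P''(-4) = 36 > 0 ⇒ local minimum; P''(-1) = -18 < 0 ⇒ local maximum; P''(2) = 36 > 0 ⇒ local minimum.
Thus P has its local maximum at w = -1, with value 11/2.

11/2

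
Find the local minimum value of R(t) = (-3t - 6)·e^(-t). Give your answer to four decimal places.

R'(t) = (-3)·e^(-t) + (-3t - 6)·(-1)·e^(-t) = (3t + 3)·e^(-t). Since e^(-t) > 0, the only critical point is t = -1.
R''(-1) has the same sign as 3 > 0, so this is a local minimum.
R(-1) = (-3)·e^(1) ≈ -8.1548.

-8.1548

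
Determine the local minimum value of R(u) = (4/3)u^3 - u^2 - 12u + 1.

R'(u) = 4u^2 - 2u - 12. Setting R'(u) = 0 gives u ∈ {-3/2, 2}.
R''(u) = 8u - 2. R''(-3/2) = -14 < 0 ⇒ local maximum; R''(2) = 14 > 0 ⇒ local minimum.
The local minimum is R(2) = -49/3.

-49/3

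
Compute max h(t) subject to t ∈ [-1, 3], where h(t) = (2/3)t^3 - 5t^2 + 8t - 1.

The derivative is 2t^2 - 10t + 8, whose only zero in [-1, 3] is t = 1.
Candidates: h(-1) = -44/3, h(1) = 8/3, h(3) = -4.
So the maximum is h(1) = 8/3.

8/3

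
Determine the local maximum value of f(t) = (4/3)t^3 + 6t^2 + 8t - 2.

-14/3

Critical points: f'(t) = 4t^2 + 12t + 8 vanishes at t = -2, -1.
f''(t) = 8t + 12. f''(-2) = -4 < 0 ⇒ local maximum; f''(-1) = 4 > 0 ⇒ local minimum.
Thus f has its local maximum at t = -2, with value -14/3.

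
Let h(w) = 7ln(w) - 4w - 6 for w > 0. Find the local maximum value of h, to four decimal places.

-9.0827

h'(w) = 7/w − 4 = 0 gives w = 7/4.
h''(w) = -7/w², which is negative for w > 0, so this is a local maximum.
h(7/4) = 7·ln(7/4) - 7 - 6 ≈ -9.0827.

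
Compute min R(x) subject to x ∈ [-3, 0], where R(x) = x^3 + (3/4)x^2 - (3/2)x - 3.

Differentiating, R'(x) = 3x^2 + (3/2)x - 3/2; whose only zero in [-3, 0] is x = -1.
Evaluating at the critical points and endpoints: R(-3) = -75/4, R(-1) = -7/4, R(0) = -3.
So the minimum is R(-3) = -75/4.

-75/4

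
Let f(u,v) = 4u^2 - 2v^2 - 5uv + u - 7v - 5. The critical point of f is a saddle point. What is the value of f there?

∂f/∂u = 8u - 5v + 1 = 0 and ∂f/∂v = -5u - 4v - 7 = 0, so (u, v) = (-13/19, -17/19).
The Hessian has f_{uu} = 8, f_{vv} = -4, f_{uv} = -5, giving D = -57 < 0, so the point is a saddle point.
f(-13/19, -17/19) = -42/19.

-42/19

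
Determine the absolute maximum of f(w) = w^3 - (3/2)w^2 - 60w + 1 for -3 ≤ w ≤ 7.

The derivative is 3w^2 - 3w - 60, whose only zero in [-3, 7] is w = 5.
Evaluating at the critical points and endpoints: f(-3) = 281/2, f(5) = -423/2, f(7) = -299/2.
The maximum over the interval is 281/2, attained at w = -3.

281/2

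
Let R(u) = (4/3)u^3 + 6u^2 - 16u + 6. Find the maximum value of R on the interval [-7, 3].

Differentiating, R'(u) = 4u^2 + 12u - 16; which vanishes at u = -4 and u = 1.
Evaluating at the critical points and endpoints: R(-7) = -136/3, R(-4) = 242/3, R(1) = -8/3, R(3) = 48.
Hence the absolute maximum is 242/3 at u = -4.

242/3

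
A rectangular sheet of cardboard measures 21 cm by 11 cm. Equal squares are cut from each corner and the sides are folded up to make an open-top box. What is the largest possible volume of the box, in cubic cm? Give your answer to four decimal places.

241.4080

With cut size x, the volume is V(x) = x(21 − 2x)(11 − 2x) for 0 < x < 5.5.
V'(x) = 12x^2 − 128x + 231. Setting V'(x) = 0 gives x ≈ 2.3011 (the root in (0, 5.5)).
V''(x) = 24x − 128 is negative there, so this is the maximum; V ≈ 241.4080.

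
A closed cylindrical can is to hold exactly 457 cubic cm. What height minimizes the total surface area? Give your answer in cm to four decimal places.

8.3485

With radius r and height h, πr²h = 457 so h = 457/(πr²), and S(r) = 2πr² + 2πrh = 2πr² + 2·457/r.
S'(r) = 4πr − 2·457/r² = 0 ⇒ r³ = 457/(2π), so r ≈ 4.1743 and h = 2r ≈ 8.3485.
S''(r) = 4π + 4·457/r³ > 0, so this is the minimum; S ≈ 328.4420.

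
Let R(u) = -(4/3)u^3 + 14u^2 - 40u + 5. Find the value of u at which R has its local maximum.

5

Critical points: R'(u) = -4u^2 + 28u - 40 vanishes at u = 2, 5.
Second-derivative test with R''(u) = -8u + 28: R''(2) = 12 > 0 ⇒ local minimum; R''(5) = -12 < 0 ⇒ local maximum.
Thus R has its local maximum at u = 5, with value -35/3.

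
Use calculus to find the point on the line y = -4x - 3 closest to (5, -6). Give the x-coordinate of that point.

1

Minimize D(x)^2 = (x - 5)^2 + (-4x + 3)^2.
d/dx[D^2] = 2(x - 5) + 2·(-4)·(-4x + 3) = 0 ⇒ x = 1.
Then y = -7 and the distance is √(17) ≈ 4.1231.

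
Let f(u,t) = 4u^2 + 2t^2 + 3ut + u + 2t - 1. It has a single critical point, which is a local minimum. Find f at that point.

-35/23

∂f/∂u = 8u + 3t + 1 = 0 and ∂f/∂t = 3u + 4t + 2 = 0, so (u, t) = (2/23, -13/23).
The Hessian has f_{uu} = 8, f_{tt} = 4, f_{ut} = 3, giving D = 23 > 0 with f_{uu} > 0, so the point is a local minimum.
f(2/23, -13/23) = -35/23.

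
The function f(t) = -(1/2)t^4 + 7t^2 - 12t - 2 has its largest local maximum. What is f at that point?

113/2

f'(t) = -2t^3 + 14t - 12 = 0 at t = -3, 1, 2.
Since f''(t) = -6t^2 + 14, we get f''(-3) = -40 < 0 ⇒ local maximum; f''(1) = 8 > 0 ⇒ local minimum; f''(2) = -10 < 0 ⇒ local maximum.
The largest local maximum is f(-3) = 113/2.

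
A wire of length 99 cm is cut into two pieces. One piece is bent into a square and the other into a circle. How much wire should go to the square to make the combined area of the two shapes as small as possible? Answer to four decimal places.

Let x be the length used for the square. Square side x/4; circle radius (99−x)/(2π).
A(x) = (x/4)² + π·((99−x)/(2π))² = x²/16 + (99−x)²/(4π) for 0 ≤ x ≤ 99. A'(x) = x/8 − (99−x)/(2π) = 0 gives x = 4·99/(π+4) ≈ 55.4498.
A'' = 1/8 + 1/(2π) > 0, so this gives the minimum combined area; x ≈ 55.4498 cm to the square.

55.4498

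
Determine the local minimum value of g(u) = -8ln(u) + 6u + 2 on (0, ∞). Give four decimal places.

7.6985

g'(u) = -8/u + 6 = 0 gives u = 4/3.
g''(u) = 8/u², which is positive for u > 0, so this is a local minimum.
g(4/3) = -8·ln(4/3) + 8 + 2 ≈ 7.6985.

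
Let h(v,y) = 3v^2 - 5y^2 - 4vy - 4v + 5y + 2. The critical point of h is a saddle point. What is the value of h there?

∂h/∂v = 6v - 4y - 4 = 0 and ∂h/∂y = -4v - 10y + 5 = 0, so (v, y) = (15/19, 7/38).
The Hessian has h_{vv} = 6, h_{yy} = -10, h_{vy} = -4, giving D = -76 < 0, so the point is a saddle point.
h(15/19, 7/38) = 67/76.

67/76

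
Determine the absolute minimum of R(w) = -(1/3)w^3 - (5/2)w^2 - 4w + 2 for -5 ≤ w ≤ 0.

-2/3

Differentiating, R'(w) = -w^2 - 5w - 4; which vanishes at w = -4 and w = -1.
Evaluating at the critical points and endpoints: R(-5) = 7/6,  R(-4) = -2/3,  R(-1) = 23/6,  R(0) = 2.
Hence the absolute minimum is -2/3 at w = -4.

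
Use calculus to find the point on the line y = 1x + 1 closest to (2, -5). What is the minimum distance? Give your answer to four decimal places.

Minimize D(x)^2 = (x - 2)^2 + (x + 6)^2.
d/dx[D^2] = 2(x - 2) + 2·1·(x + 6) = 0 ⇒ x = -2.
Then y = -1 and the distance is √(32) ≈ 5.6569.

5.6569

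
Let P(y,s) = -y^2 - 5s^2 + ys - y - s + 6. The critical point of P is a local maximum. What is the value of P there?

121/19

∂P/∂y = -2y + s - 1 = 0 and ∂P/∂s = y - 10s - 1 = 0, so (y, s) = (-11/19, -3/19).
The Hessian has P_{yy} = -2, P_{ss} = -10, P_{ys} = 1, giving D = 19 > 0 with P_{yy} < 0, so the point is a local maximum.
P(-11/19, -3/19) = 121/19.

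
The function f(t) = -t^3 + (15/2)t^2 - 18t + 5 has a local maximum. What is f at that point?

-17/2

f'(t) = -3t^2 + 15t - 18. Setting f'(t) = 0 gives t ∈ {2, 3}.
f''(t) = -6t + 15. f''(2) = 3 > 0 ⇒ local minimum; f''(3) = -3 < 0 ⇒ local maximum.
The local maximum is f(3) = -17/2.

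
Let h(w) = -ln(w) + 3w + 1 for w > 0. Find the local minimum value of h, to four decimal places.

h'(w) = -1/w + 3 = 0 gives w = 1/3.
h''(w) = 1/w², which is positive for w > 0, so this is a local minimum.
h(1/3) = -1·ln(1/3) + 1 + 1 ≈ 3.0986.

3.0986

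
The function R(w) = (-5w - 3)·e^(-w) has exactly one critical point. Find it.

2/5

By the product rule, R'(w) = (5w - 2)·e^(-w). Since e^(-w) > 0, the only critical point is w = 2/5.
R''(2/5) has the same sign as 5 > 0, so this is a local minimum.
R(2/5) = (-5)·e^(-2/5) ≈ -3.3516.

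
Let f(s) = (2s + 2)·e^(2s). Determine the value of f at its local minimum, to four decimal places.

-0.0498

f'(s) = 2·e^(2s) + (2s + 2)·2·e^(2s) = (4s + 6)·e^(2s). Since e^(2s) > 0, the only critical point is s = -3/2.
f''(-3/2) has the same sign as 4 > 0, so this is a local minimum.
f(-3/2) = (-1)·e^(-3) ≈ -0.0498.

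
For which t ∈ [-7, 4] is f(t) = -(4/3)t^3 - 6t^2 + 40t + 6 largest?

2

f'(t) = -4t^2 - 12t + 40, which vanishes at t = -5 and t = 2.
Compare values at every candidate in [-7, 4]: f(-7) = -332/3,  f(-5) = -532/3,  f(2) = 154/3,  f(4) = -46/3.
So the maximum is f(2) = 154/3.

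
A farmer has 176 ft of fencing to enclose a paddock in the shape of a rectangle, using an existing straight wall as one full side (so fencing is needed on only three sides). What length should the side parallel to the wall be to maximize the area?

88

Let the sides perpendicular to the wall have length x and the parallel side y, so 2x + y = 176 and the area is A = xy = x(176 − 2x).
A'(x) = 176 − 4x = 0 gives x = 44, and A''(x) = −4 < 0 confirms a maximum.
Then y = 176 − 2·44 = 88 and A = 3872.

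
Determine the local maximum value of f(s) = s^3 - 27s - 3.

51

f'(s) = 3s^2 - 27. Setting f'(s) = 0 gives s ∈ {-3, 3}.
Second-derivative test with f''(s) = 6s: f''(-3) = -18 < 0 ⇒ local maximum; f''(3) = 18 > 0 ⇒ local minimum.
So the local maximum value is f(-3) = 51.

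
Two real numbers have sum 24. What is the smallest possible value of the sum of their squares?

288

With a + b = 24, a^2 + b^2 = a^2 + (24 − a)^2.
The derivative 2a − 2(24 − a) = 4a − 48 vanishes at a = 12; second derivative 4 > 0, a minimum.
The minimum is 2·(12)^2 = 288.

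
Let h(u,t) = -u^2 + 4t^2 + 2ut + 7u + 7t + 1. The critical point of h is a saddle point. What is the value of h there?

∂h/∂u = -2u + 2t + 7 = 0 and ∂h/∂t = 2u + 8t + 7 = 0, so (u, t) = (21/10, -7/5).
The Hessian has h_{uu} = -2, h_{tt} = 8, h_{ut} = 2, giving D = -20 < 0, so the point is a saddle point.
h(21/10, -7/5) = 69/20.

69/20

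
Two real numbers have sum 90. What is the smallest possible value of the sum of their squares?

4050

With a + b = 90, a^2 + b^2 = a^2 + (90 − a)^2.
The derivative 2a − 2(90 − a) = 4a − 180 vanishes at a = 45; second derivative 4 > 0, a minimum.
The minimum is 2·(45)^2 = 4050.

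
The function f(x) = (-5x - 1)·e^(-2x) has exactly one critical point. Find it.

f'(x) = (-5)·e^(-2x) + (-5x - 1)·(-2)·e^(-2x) = (10x - 3)·e^(-2x). Since e^(-2x) > 0, the only critical point is x = 3/10.
f''(3/10) has the same sign as 10 > 0, so this is a local minimum.
f(3/10) = (-5/2)·e^(-3/5) ≈ -1.3720.

3/10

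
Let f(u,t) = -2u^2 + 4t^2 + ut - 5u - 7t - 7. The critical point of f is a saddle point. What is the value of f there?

∂f/∂u = -4u + t - 5 = 0 and ∂f/∂t = u + 8t - 7 = 0, so (u, t) = (-1, 1).
The Hessian has f_{uu} = -4, f_{tt} = 8, f_{ut} = 1, giving D = -33 < 0, so the point is a saddle point.
f(-1, 1) = -8.

-8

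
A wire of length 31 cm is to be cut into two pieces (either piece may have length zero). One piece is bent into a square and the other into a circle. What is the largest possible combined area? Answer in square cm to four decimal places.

Let x be the length used for the square. Square side x/4; circle radius (31−x)/(2π).
A(x) = (x/4)² + π·((31−x)/(2π))² = x²/16 + (31−x)²/(4π) for 0 ≤ x ≤ 31. A'(x) = x/8 − (31−x)/(2π) = 0 gives x = 4·31/(π+4) ≈ 17.3631.
A'' > 0, so the interior critical point is a minimum; the maximum is at an endpoint. A(0) = 76.4740 and A(31) = 60.0625, so the largest area is 76.4740.

76.4740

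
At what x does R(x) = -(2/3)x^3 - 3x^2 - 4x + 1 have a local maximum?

-1

R'(x) = -2x^2 - 6x - 4. Setting R'(x) = 0 gives x ∈ {-2, -1}.
R''(x) = -4x - 6. R''(-2) = 2 > 0 ⇒ local minimum; R''(-1) = -2 < 0 ⇒ local maximum.
Thus R has its local maximum at x = -1, with value 8/3.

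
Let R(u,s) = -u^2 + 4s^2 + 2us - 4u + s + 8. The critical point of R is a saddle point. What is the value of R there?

∂R/∂u = -2u + 2s - 4 = 0 and ∂R/∂s = 2u + 8s + 1 = 0, so (u, s) = (-17/10, 3/10).
The Hessian has R_{uu} = -2, R_{ss} = 8, R_{us} = 2, giving D = -20 < 0, so the point is a saddle point.
R(-17/10, 3/10) = 231/20.

231/20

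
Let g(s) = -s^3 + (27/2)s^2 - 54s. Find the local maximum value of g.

-54

Critical points: g'(s) = -3s^2 + 27s - 54 vanishes at s = 3, 6.
Second-derivative test with g''(s) = -6s + 27: g''(3) = 9 > 0 ⇒ local minimum; g''(6) = -9 < 0 ⇒ local maximum.
Thus g has its local maximum at s = 6, with value -54.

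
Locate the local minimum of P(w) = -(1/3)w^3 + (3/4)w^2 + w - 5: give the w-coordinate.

-1/2

P'(w) = -w^2 + (3/2)w + 1 = 0 at w = -1/2, 2.
Since P''(w) = -2w + 3/2, we get P''(-1/2) = 5/2 > 0 ⇒ local minimum; P''(2) = -5/2 < 0 ⇒ local maximum.
So the local minimum value is P(-1/2) = -253/48.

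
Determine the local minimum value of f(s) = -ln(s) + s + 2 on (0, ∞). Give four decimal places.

f'(s) = -1/s + 1 = 0 gives s = 1.
f''(s) = 1/s², which is positive for s > 0, so this is a local minimum.
f(1) = -1·ln(1) + 1 + 2 ≈ 3.0000.

3.0000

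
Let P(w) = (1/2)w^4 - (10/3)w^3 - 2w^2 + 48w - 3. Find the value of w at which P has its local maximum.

Critical points: P'(w) = 2w^3 - 10w^2 - 4w + 48 vanishes at w = -2, 3, 4.
P''(w) = 6w^2 - 20w - 4. P''(-2) = 60 > 0 ⇒ local minimum; P''(3) = -10 < 0 ⇒ local maximum; P''(4) = 12 > 0 ⇒ local minimum.
So the local maximum value is P(3) = 147/2.

3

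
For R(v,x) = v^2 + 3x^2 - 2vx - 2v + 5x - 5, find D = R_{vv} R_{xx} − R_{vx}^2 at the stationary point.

∂R/∂v = 2v - 2x - 2 = 0 and ∂R/∂x = -2v + 6x + 5 = 0, so (v, x) = (1/4, -3/4).
The Hessian has R_{vv} = 2, R_{xx} = 6, R_{vx} = -2, giving D = 8 > 0 with R_{vv} > 0, so the point is a local minimum.
D = (2)·(6) − (-2)^2 = 8.

8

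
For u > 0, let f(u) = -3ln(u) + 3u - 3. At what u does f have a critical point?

1

f'(u) = -3/u + 3 = 0 gives u = 1.
f''(u) = 3/u², which is positive for u > 0, so this is a local minimum.
f(1) = -3·ln(1) + 3 - 3 ≈ 0.0000.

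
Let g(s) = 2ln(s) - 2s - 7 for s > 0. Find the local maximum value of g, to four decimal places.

-9.0000

g'(s) = 2/s − 2 = 0 gives s = 1.
g''(s) = -2/s², which is negative for s > 0, so this is a local maximum.
g(1) = 2·ln(1) - 2 - 7 ≈ -9.0000.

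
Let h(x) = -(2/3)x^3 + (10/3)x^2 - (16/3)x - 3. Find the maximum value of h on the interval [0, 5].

The derivative is -2x^2 + (20/3)x - 16/3, which vanishes at x = 4/3 and x = 2.
Candidates: h(0) = -3, h(4/3) = -467/81, h(2) = -17/3, h(5) = -89/3.
Hence the absolute maximum is -3 at x = 0.

-3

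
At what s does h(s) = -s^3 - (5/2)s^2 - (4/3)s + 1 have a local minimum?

-4/3

h'(s) = -3s^2 - 5s - 4/3. Setting h'(s) = 0 gives s ∈ {-4/3, -1/3}.
h''(s) = -6s - 5. h''(-4/3) = 3 > 0 ⇒ local minimum; h''(-1/3) = -3 < 0 ⇒ local maximum.
So the local minimum value is h(-4/3) = 19/27.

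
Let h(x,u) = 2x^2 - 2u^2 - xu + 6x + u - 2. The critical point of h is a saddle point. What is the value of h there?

∂h/∂x = 4x - u + 6 = 0 and ∂h/∂u = -x - 4u + 1 = 0, so (x, u) = (-23/17, 10/17).
The Hessian has h_{xx} = 4, h_{uu} = -4, h_{xu} = -1, giving D = -17 < 0, so the point is a saddle point.
h(-23/17, 10/17) = -98/17.

-98/17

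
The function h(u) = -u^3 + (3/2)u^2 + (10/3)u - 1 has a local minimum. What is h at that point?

Critical points: h'(u) = -3u^2 + 3u + 10/3 vanishes at u = -2/3, 5/3.
Second-derivative test with h''(u) = -6u + 3: h''(-2/3) = 7 > 0 ⇒ local minimum; h''(5/3) = -7 < 0 ⇒ local maximum.
Thus h has its local minimum at u = -2/3, with value -61/27.

-61/27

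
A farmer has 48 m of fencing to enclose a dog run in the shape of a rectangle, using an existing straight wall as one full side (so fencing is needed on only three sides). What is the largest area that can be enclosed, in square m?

288

Let the sides perpendicular to the wall have length x and the parallel side y, so 2x + y = 48 and the area is A = xy = x(48 − 2x).
A'(x) = 48 − 4x = 0 gives x = 12, and A''(x) = −4 < 0 confirms a maximum.
Then y = 48 − 2·12 = 24 and A = 288.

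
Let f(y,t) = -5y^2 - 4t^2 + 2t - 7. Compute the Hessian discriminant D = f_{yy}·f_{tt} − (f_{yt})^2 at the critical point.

80

∂f/∂y = -10y = 0 and ∂f/∂t = -8t + 2 = 0, so (y, t) = (0, 1/4).
The Hessian has f_{yy} = -10, f_{tt} = -8, f_{yt} = 0, giving D = 80 > 0 with f_{yy} < 0, so the point is a local maximum.
D = (-10)·(-8) − (0)^2 = 80.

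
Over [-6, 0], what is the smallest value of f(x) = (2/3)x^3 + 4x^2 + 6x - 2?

-38

The derivative is 2x^2 + 8x + 6, which vanishes at x = -3 and x = -1.
Evaluating at the critical points and endpoints: f(-6) = -38,  f(-3) = -2,  f(-1) = -14/3,  f(0) = -2.
So the minimum is f(-6) = -38.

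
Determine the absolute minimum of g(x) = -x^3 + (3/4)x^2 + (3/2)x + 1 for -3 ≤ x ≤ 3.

Differentiating, g'(x) = -3x^2 + (3/2)x + 3/2; which vanishes at x = -1/2 and x = 1.
Evaluating at the critical points and endpoints: g(-3) = 121/4,  g(-1/2) = 9/16,  g(1) = 9/4,  g(3) = -59/4.
Hence the absolute minimum is -59/4 at x = 3.

-59/4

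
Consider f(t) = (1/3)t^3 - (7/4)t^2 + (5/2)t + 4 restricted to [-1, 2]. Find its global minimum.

-7/12

f'(t) = t^2 - (7/2)t + 5/2, whose only zero in [-1, 2] is t = 1.
Candidates: f(-1) = -7/12; f(1) = 61/12; f(2) = 14/3.
Hence the absolute minimum is -7/12 at t = -1.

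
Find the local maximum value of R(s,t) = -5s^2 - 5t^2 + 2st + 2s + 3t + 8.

845/96

∂R/∂s = -10s + 2t + 2 = 0 and ∂R/∂t = 2s - 10t + 3 = 0, so (s, t) = (13/48, 17/48).
The Hessian has R_{ss} = -10, R_{tt} = -10, R_{st} = 2, giving D = 96 > 0 with R_{ss} < 0, so the point is a local maximum.
R(13/48, 17/48) = 845/96.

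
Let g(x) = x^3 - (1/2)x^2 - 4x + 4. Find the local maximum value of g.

13/2

g'(x) = 3x^2 - x - 4. Setting g'(x) = 0 gives x ∈ {-1, 4/3}.
Second-derivative test with g''(x) = 6x - 1: g''(-1) = -7 < 0 ⇒ local maximum; g''(4/3) = 7 > 0 ⇒ local minimum.
Thus g has its local maximum at x = -1, with value 13/2.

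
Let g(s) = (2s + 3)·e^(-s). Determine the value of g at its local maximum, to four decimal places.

g'(s) = 2·e^(-s) + (2s + 3)·(-1)·e^(-s) = (-2s - 1)·e^(-s). Since e^(-s) > 0, the only critical point is s = -1/2.
g''(-1/2) has the same sign as -2 < 0, so this is a local maximum.
g(-1/2) = (2)·e^(1/2) ≈ 3.2974.

3.2974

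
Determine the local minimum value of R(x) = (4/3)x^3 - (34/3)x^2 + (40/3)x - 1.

-51

R'(x) = 4x^2 - (68/3)x + 40/3. Setting R'(x) = 0 gives x ∈ {2/3, 5}.
Since R''(x) = 8x - 68/3, we get R''(2/3) = -52/3 < 0 ⇒ local maximum; R''(5) = 52/3 > 0 ⇒ local minimum.
Thus R has its local minimum at x = 5, with value -51.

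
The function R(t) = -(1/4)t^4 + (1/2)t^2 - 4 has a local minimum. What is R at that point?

Critical points: R'(t) = -t^3 + t vanishes at t = -1, 0, 1.
R''(t) = -3t^2 + 1. R''(-1) = -2 < 0 ⇒ local maximum; R''(0) = 1 > 0 ⇒ local minimum; R''(1) = -2 < 0 ⇒ local maximum.
Thus R has its local minimum at t = 0, with value -4.

-4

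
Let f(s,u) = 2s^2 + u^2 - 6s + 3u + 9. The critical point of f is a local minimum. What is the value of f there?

∂f/∂s = 4s - 6 = 0 and ∂f/∂u = 2u + 3 = 0, so (s, u) = (3/2, -3/2).
The Hessian has f_{ss} = 4, f_{uu} = 2, f_{su} = 0, giving D = 8 > 0 with f_{ss} > 0, so the point is a local minimum.
f(3/2, -3/2) = 9/4.

9/4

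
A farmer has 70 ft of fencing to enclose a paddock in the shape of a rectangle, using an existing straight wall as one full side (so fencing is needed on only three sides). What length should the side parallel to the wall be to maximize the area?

Let the sides perpendicular to the wall have length x and the parallel side y, so 2x + y = 70 and the area is A = xy = x(70 − 2x).
A'(x) = 70 − 4x = 0 gives x = 35/2, and A''(x) = −4 < 0 confirms a maximum.
Then y = 70 − 2·35/2 = 35 and A = 1225/2.

35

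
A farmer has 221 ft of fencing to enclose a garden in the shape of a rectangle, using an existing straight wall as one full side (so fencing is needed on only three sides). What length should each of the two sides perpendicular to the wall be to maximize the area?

Let the sides perpendicular to the wall have length x and the parallel side y, so 2x + y = 221 and the area is A = xy = x(221 − 2x).
A'(x) = 221 − 4x = 0 gives x = 221/4, and A''(x) = −4 < 0 confirms a maximum.
Then y = 221 − 2·221/4 = 221/2 and A = 48841/8.

221/4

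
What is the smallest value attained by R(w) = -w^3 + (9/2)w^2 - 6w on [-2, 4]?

-16

Differentiating, R'(w) = -3w^2 + 9w - 6; which vanishes at w = 1 and w = 2.
Evaluating at the critical points and endpoints: R(-2) = 38, R(1) = -5/2, R(2) = -2, R(4) = -16.
Hence the absolute minimum is -16 at w = 4.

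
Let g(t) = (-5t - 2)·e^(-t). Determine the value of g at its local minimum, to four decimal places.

-2.7441

By the product rule, g'(t) = (5t - 3)·e^(-t). Since e^(-t) > 0, the only critical point is t = 3/5.
g''(3/5) has the same sign as 5 > 0, so this is a local minimum.
g(3/5) = (-5)·e^(-3/5) ≈ -2.7441.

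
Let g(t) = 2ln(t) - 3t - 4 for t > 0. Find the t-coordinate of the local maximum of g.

g'(t) = 2/t − 3 = 0 gives t = 2/3.
g''(t) = -2/t², which is negative for t > 0, so this is a local maximum.
g(2/3) = 2·ln(2/3) - 2 - 4 ≈ -6.8109.

2/3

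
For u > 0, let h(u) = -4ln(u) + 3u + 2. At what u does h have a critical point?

4/3

h'(u) = -4/u + 3 = 0 gives u = 4/3.
h''(u) = 4/u², which is positive for u > 0, so this is a local minimum.
h(4/3) = -4·ln(4/3) + 4 + 2 ≈ 4.8493.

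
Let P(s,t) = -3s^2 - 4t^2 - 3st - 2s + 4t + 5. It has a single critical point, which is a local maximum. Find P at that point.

∂P/∂s = -6s - 3t - 2 = 0 and ∂P/∂t = -3s - 8t + 4 = 0, so (s, t) = (-28/39, 10/13).
The Hessian has P_{ss} = -6, P_{tt} = -8, P_{st} = -3, giving D = 39 > 0 with P_{ss} < 0, so the point is a local maximum.
P(-28/39, 10/13) = 283/39.

283/39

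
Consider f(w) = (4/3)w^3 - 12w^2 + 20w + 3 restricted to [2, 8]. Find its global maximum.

233/3

The derivative is 4w^2 - 24w + 20, whose only zero in [2, 8] is w = 5.
Candidates: f(2) = 17/3, f(5) = -91/3, f(8) = 233/3.
The maximum over the interval is 233/3, attained at w = 8.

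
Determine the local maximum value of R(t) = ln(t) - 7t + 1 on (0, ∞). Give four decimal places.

R'(t) = 1/t − 7 = 0 gives t = 1/7.
R''(t) = -1/t², which is negative for t > 0, so this is a local maximum.
R(1/7) = 1·ln(1/7) - 1 + 1 ≈ -1.9459.

-1.9459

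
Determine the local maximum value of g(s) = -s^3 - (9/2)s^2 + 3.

g'(s) = -3s^2 - 9s. Setting g'(s) = 0 gives s ∈ {-3, 0}.
Since g''(s) = -6s - 9, we get g''(-3) = 9 > 0 ⇒ local minimum; g''(0) = -9 < 0 ⇒ local maximum.
Thus g has its local maximum at s = 0, with value 3.

3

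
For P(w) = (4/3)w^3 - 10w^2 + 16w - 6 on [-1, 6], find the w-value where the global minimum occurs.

P'(w) = 4w^2 - 20w + 16, which vanishes at w = 1 and w = 4.
Candidates: P(-1) = -100/3,  P(1) = 4/3,  P(4) = -50/3,  P(6) = 18.
The minimum over the interval is -100/3, attained at w = -1.

-1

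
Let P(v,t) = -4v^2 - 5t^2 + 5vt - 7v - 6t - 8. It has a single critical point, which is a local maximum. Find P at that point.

∂P/∂v = -8v + 5t - 7 = 0 and ∂P/∂t = 5v - 10t - 6 = 0, so (v, t) = (-20/11, -83/55).
The Hessian has P_{vv} = -8, P_{tt} = -10, P_{vt} = 5, giving D = 55 > 0 with P_{vv} < 0, so the point is a local maximum.
P(-20/11, -83/55) = 159/55.

159/55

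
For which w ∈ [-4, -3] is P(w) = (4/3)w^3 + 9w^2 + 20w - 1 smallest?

P'(w) = 4w^2 + 18w + 20, which has no zeros in [-4, -3].
Candidates: P(-4) = -67/3; P(-3) = -16.
So the minimum is P(-4) = -67/3.

-4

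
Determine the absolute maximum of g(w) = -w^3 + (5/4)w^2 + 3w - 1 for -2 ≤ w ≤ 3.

6

g'(w) = -3w^2 + (5/2)w + 3, which vanishes at w = -2/3 and w = 3/2.
Candidates: g(-2) = 6,  g(-2/3) = -58/27,  g(3/2) = 47/16,  g(3) = -31/4.
So the maximum is g(-2) = 6.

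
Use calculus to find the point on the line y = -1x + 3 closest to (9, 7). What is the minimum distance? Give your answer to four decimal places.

9.1924

Minimize D(x)^2 = (x - 9)^2 + (-x - 4)^2.
d/dx[D^2] = 2(x - 9) + 2·(-1)·(-x - 4) = 0 ⇒ x = 5/2.
Then y = 1/2 and the distance is √(169/2) ≈ 9.1924.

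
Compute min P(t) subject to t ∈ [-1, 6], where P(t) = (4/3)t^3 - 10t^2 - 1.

The derivative is 4t^2 - 20t, which vanishes at t = 0 and t = 5.
Candidates: P(-1) = -37/3, P(0) = -1, P(5) = -253/3, P(6) = -73.
The minimum over the interval is -253/3, attained at t = 5.

-253/3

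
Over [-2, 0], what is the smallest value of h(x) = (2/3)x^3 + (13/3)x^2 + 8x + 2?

-206/81

h'(x) = 2x^2 + (26/3)x + 8, whose only zero in [-2, 0] is x = -4/3.
Compare values at every candidate in [-2, 0]: h(-2) = -2; h(-4/3) = -206/81; h(0) = 2.
Hence the absolute minimum is -206/81 at x = -4/3.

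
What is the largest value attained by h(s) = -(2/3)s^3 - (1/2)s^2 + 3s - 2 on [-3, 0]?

h'(s) = -2s^2 - s + 3, whose only zero in [-3, 0] is s = -3/2.
Compare values at every candidate in [-3, 0]: h(-3) = 5/2,  h(-3/2) = -43/8,  h(0) = -2.
So the maximum is h(-3) = 5/2.

5/2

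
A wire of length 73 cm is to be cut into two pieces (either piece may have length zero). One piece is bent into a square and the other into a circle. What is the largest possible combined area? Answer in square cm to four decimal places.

424.0683

Let x be the length used for the square. Square side x/4; circle radius (73−x)/(2π).
A(x) = (x/4)² + π·((73−x)/(2π))² = x²/16 + (73−x)²/(4π) for 0 ≤ x ≤ 73. A'(x) = x/8 − (73−x)/(2π) = 0 gives x = 4·73/(π+4) ≈ 40.8872.
A'' > 0, so the interior critical point is a minimum; the maximum is at an endpoint. A(0) = 424.0683 and A(73) = 333.0625, so the largest area is 424.0683.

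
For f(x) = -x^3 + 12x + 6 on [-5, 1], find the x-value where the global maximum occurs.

-5

The derivative is -3x^2 + 12, whose only zero in [-5, 1] is x = -2.
Compare values at every candidate in [-5, 1]: f(-5) = 71, f(-2) = -10, f(1) = 17.
The maximum over the interval is 71, attained at x = -5.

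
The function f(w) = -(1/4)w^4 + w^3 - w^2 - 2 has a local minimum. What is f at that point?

-9/4

f'(w) = -w^3 + 3w^2 - 2w = 0 at w = 0, 1, 2.
f''(w) = -3w^2 + 6w - 2. f''(0) = -2 < 0 ⇒ local maximum; f''(1) = 1 > 0 ⇒ local minimum; f''(2) = -2 < 0 ⇒ local maximum.
So the local minimum value is f(1) = -9/4.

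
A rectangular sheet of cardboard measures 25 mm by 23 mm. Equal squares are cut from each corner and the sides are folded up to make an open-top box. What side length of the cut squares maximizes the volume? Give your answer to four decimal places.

3.9896

With cut size x, the volume is V(x) = x(25 − 2x)(23 − 2x) for 0 < x < 11.5.
V'(x) = 12x^2 − 192x + 575. Setting V'(x) = 0 gives x ≈ 3.9896 (the root in (0, 11.5)).
V''(x) = 24x − 192 is negative there, so this is the maximum; V ≈ 1020.0052.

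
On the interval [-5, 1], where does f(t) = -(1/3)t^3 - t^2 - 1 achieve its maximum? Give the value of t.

-5

f'(t) = -t^2 - 2t, which vanishes at t = -2 and t = 0.
Compare values at every candidate in [-5, 1]: f(-5) = 47/3,  f(-2) = -7/3,  f(0) = -1,  f(1) = -7/3.
The maximum over the interval is 47/3, attained at t = -5.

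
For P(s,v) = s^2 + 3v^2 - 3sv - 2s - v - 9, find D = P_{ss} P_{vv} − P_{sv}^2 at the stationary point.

∂P/∂s = 2s - 3v - 2 = 0 and ∂P/∂v = -3s + 6v - 1 = 0, so (s, v) = (5, 8/3).
The Hessian has P_{ss} = 2, P_{vv} = 6, P_{sv} = -3, giving D = 3 > 0 with P_{ss} > 0, so the point is a local minimum.
D = (2)·(6) − (-3)^2 = 3.

3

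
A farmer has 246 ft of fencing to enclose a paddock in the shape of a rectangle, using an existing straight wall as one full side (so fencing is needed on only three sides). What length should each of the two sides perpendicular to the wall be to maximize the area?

123/2

Let the sides perpendicular to the wall have length x and the parallel side y, so 2x + y = 246 and the area is A = xy = x(246 − 2x).
A'(x) = 246 − 4x = 0 gives x = 123/2, and A''(x) = −4 < 0 confirms a maximum.
Then y = 246 − 2·123/2 = 123 and A = 15129/2.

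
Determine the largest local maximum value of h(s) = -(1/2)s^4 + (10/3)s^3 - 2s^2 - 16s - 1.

h'(s) = -2s^3 + 10s^2 - 4s - 16 = 0 at s = -1, 2, 4.
Second-derivative test with h''(s) = -6s^2 + 20s - 4: h''(-1) = -30 < 0 ⇒ local maximum; h''(2) = 12 > 0 ⇒ local minimum; h''(4) = -20 < 0 ⇒ local maximum.
The largest local maximum is h(-1) = 55/6.

55/6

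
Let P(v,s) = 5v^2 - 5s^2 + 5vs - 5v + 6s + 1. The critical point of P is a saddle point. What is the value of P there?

66/25

∂P/∂v = 10v + 5s - 5 = 0 and ∂P/∂s = 5v - 10s + 6 = 0, so (v, s) = (4/25, 17/25).
The Hessian has P_{vv} = 10, P_{ss} = -10, P_{vs} = 5, giving D = -125 < 0, so the point is a saddle point.
P(4/25, 17/25) = 66/25.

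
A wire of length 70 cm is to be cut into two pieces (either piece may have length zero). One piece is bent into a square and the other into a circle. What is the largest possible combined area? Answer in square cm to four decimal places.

Let x be the length used for the square. Square side x/4; circle radius (70−x)/(2π).
A(x) = (x/4)² + π·((70−x)/(2π))² = x²/16 + (70−x)²/(4π) for 0 ≤ x ≤ 70. A'(x) = x/8 − (70−x)/(2π) = 0 gives x = 4·70/(π+4) ≈ 39.2069.
A'' > 0, so the interior critical point is a minimum; the maximum is at an endpoint. A(0) = 389.9296 and A(70) = 306.2500, so the largest area is 389.9296.

389.9296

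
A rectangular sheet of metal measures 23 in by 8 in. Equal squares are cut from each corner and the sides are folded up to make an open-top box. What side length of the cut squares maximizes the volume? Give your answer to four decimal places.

With cut size x, the volume is V(x) = x(23 − 2x)(8 − 2x) for 0 < x < 4.
V'(x) = 12x^2 − 124x + 184. Setting V'(x) = 0 gives x ≈ 1.7960 (the root in (0, 4)).
V''(x) = 24x − 124 is negative there, so this is the maximum; V ≈ 153.6486.

1.7960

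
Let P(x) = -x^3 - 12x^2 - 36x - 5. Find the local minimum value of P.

P'(x) = -3x^2 - 24x - 36. Setting P'(x) = 0 gives x ∈ {-6, -2}.
P''(x) = -6x - 24. P''(-6) = 12 > 0 ⇒ local minimum; P''(-2) = -12 < 0 ⇒ local maximum.
So the local minimum value is P(-6) = -5.

-5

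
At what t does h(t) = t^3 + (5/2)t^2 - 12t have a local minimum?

4/3

h'(t) = 3t^2 + 5t - 12. Setting h'(t) = 0 gives t ∈ {-3, 4/3}.
Since h''(t) = 6t + 5, we get h''(-3) = -13 < 0 ⇒ local maximum; h''(4/3) = 13 > 0 ⇒ local minimum.
The local minimum is h(4/3) = -248/27.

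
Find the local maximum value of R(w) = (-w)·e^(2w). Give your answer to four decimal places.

0.1839

Differentiating with the product rule gives R'(w) = (-2w - 1)·e^(2w). Since e^(2w) > 0, the only critical point is w = -1/2.
R''(-1/2) has the same sign as -2 < 0, so this is a local maximum.
R(-1/2) = (1/2)·e^(-1) ≈ 0.1839.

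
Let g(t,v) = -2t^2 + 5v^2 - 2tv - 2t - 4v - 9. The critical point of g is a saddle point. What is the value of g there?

-98/11

∂g/∂t = -4t - 2v - 2 = 0 and ∂g/∂v = -2t + 10v - 4 = 0, so (t, v) = (-7/11, 3/11).
The Hessian has g_{tt} = -4, g_{vv} = 10, g_{tv} = -2, giving D = -44 < 0, so the point is a saddle point.
g(-7/11, 3/11) = -98/11.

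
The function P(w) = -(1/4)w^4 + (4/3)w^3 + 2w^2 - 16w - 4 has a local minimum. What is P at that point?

-64/3

P'(w) = -w^3 + 4w^2 + 4w - 16. Setting P'(w) = 0 gives w ∈ {-2, 2, 4}.
P''(w) = -3w^2 + 8w + 4. P''(-2) = -24 < 0 ⇒ local maximum; P''(2) = 8 > 0 ⇒ local minimum; P''(4) = -12 < 0 ⇒ local maximum.
The local minimum is P(2) = -64/3.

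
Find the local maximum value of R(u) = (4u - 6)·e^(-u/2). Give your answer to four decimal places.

R'(u) = 4·e^(-u/2) + (4u - 6)·(-1/2)·e^(-u/2) = (-2u + 7)·e^(-u/2). Since e^(-u/2) > 0, the only critical point is u = 7/2.
R''(7/2) has the same sign as -2 < 0, so this is a local maximum.
R(7/2) = (8)·e^(-7/4) ≈ 1.3902.

1.3902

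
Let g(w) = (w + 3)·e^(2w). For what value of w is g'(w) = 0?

-7/2

Differentiating with the product rule gives g'(w) = (2w + 7)·e^(2w). Since e^(2w) > 0, the only critical point is w = -7/2.
g''(-7/2) has the same sign as 2 > 0, so this is a local minimum.
g(-7/2) = (-1/2)·e^(-7) ≈ -0.0005.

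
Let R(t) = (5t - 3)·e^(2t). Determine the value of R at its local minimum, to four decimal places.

-3.0535

R'(t) = 5·e^(2t) + (5t - 3)·2·e^(2t) = (10t - 1)·e^(2t). Since e^(2t) > 0, the only critical point is t = 1/10.
R''(1/10) has the same sign as 10 > 0, so this is a local minimum.
R(1/10) = (-5/2)·e^(1/5) ≈ -3.0535.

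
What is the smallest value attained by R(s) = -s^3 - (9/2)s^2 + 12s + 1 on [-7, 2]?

-55

R'(s) = -3s^2 - 9s + 12, which vanishes at s = -4 and s = 1.
Evaluating at the critical points and endpoints: R(-7) = 79/2; R(-4) = -55; R(1) = 15/2; R(2) = -1.
Hence the absolute minimum is -55 at s = -4.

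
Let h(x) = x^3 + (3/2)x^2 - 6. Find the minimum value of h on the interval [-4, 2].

h'(x) = 3x^2 + 3x, which vanishes at x = -1 and x = 0.
Compare values at every candidate in [-4, 2]: h(-4) = -46,  h(-1) = -11/2,  h(0) = -6,  h(2) = 8.
The minimum over the interval is -46, attained at x = -4.

-46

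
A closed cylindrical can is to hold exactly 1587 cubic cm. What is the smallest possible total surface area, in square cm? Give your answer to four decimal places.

With radius r and height h, πr²h = 1587 so h = 1587/(πr²), and S(r) = 2πr² + 2πrh = 2πr² + 2·1587/r.
S'(r) = 4πr − 2·1587/r² = 0 ⇒ r³ = 1587/(2π), so r ≈ 6.3212 and h = 2r ≈ 12.6424.
S''(r) = 4π + 4·1587/r³ > 0, so this is the minimum; S ≈ 753.1807.

753.1807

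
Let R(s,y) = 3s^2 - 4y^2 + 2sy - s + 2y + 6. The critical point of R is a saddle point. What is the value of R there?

81/13

∂R/∂s = 6s + 2y - 1 = 0 and ∂R/∂y = 2s - 8y + 2 = 0, so (s, y) = (1/13, 7/26).
The Hessian has R_{ss} = 6, R_{yy} = -8, R_{sy} = 2, giving D = -52 < 0, so the point is a saddle point.
R(1/13, 7/26) = 81/13.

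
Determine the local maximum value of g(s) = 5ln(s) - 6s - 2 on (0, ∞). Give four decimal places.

g'(s) = 5/s − 6 = 0 gives s = 5/6.
g''(s) = -5/s², which is negative for s > 0, so this is a local maximum.
g(5/6) = 5·ln(5/6) - 5 - 2 ≈ -7.9116.

-7.9116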